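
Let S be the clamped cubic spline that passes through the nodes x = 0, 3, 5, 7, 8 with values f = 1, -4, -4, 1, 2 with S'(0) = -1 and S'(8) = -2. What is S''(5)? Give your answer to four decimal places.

1.7901

With σ_i denoting the second derivative at x_i, h_i = 3, 2, 2, 1, and Δ_i = (y_(i+1) − y_i)/h_i = -5/3, 0, 5/2, 1:
  3·σ_0 + 10·σ_1 + 2·σ_2 = 6(Δ_1 - Δ_0) = 10
  2·σ_1 + 8·σ_2 + 2·σ_3 = 6(Δ_2 - Δ_1) = 15
  2·σ_2 + 6·σ_3 + 1·σ_4 = 6(Δ_3 - Δ_2) = -9
Clamped end conditions give two more equations: 2h_0·σ_0 + h_0·σ_1 = 6(Δ_0 - S'(0)) = -4 and h_3·σ_3 + 2h_3·σ_4 = 6(S'(8) - Δ_3) = -18.
Hence σ_0 = -739/636, σ_1 = 105/106, σ_2 = 759/424, σ_3 = -69/106, σ_4 = -1839/212.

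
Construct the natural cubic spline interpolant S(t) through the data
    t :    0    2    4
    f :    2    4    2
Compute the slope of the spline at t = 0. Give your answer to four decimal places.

1.5000

Put m_i = S'' at the i-th knot. Here h = (2, 2) and Δ = (1, -1), so the interior equations h_(i-1)·m_(i-1) + 2(h_(i-1)+h_i)·m_i + h_i·m_(i+1) = 6(Δ_i − Δ_(i-1)) read
  2·m_0 + 8·m_1 + 2·m_2 = 6(Δ_1 - Δ_0) = -12
Natural end conditions: m_0 = m_2 = 0.
Forward elimination and back-substitution give m_0 = 0, m_1 = -3/2, m_2 = 0.
On [0, 2], S'(t) = b_0 + 2c_0·t + 3d_0·t² with b_0 = Δ_0 - h_0(2m_0 + m_1)/6 = 3/2, c_0 = m_0/2 = 0, d_0 = (m_1 - m_0)/(6h_0) = -1/8. So S'(0) = 3/2.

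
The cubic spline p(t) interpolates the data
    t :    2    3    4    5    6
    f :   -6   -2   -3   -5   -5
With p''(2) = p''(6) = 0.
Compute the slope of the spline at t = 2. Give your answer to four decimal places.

With M_i denoting the second derivative at x_i, h_i = 1, 1, 1, 1, and Δ_i = (y_(i+1) − y_i)/h_i = 4, -1, -2, 0:
  1·M_0 + 4·M_1 + 1·M_2 = 6(Δ_1 - Δ_0) = -30
  1·M_1 + 4·M_2 + 1·M_3 = 6(Δ_2 - Δ_1) = -6
  1·M_2 + 4·M_3 + 1·M_4 = 6(Δ_3 - Δ_2) = 12
Natural end conditions: M_0 = M_4 = 0.
Solving the tridiagonal system: M_0 = 0, M_1 = -207/28, M_2 = -3/7, M_3 = 87/28, M_4 = 0.
On [2, 3], p'(t) = b_0 + 2c_0·(t - 2) + 3d_0·(t - 2)² with b_0 = Δ_0 - h_0(2M_0 + M_1)/6 = 293/56, c_0 = M_0/2 = 0, d_0 = (M_1 - M_0)/(6h_0) = -69/56. So p'(2) = 293/56.

5.2321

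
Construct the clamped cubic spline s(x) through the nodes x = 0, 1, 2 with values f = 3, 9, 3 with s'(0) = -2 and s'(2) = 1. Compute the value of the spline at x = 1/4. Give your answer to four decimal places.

3.6445

Let m_i = s''(x_i). Step sizes h_i = 1, 1; slopes of the chords Δ_i = (y_(i+1) - y_i)/h_i = 6, -6.
  1·m_0 + 4·m_1 + 1·m_2 = 6(Δ_1 - Δ_0) = -72
Clamped end conditions give two more equations: 2h_0·m_0 + h_0·m_1 = 6(Δ_0 - s'(0)) = 48 and h_1·m_1 + 2h_1·m_2 = 6(s'(2) - Δ_1) = 42.
Solving: m_0 = 87/2, m_1 = -39, m_2 = 81/2.
On [0, 1], s(x) = 3 - 2·x + 87/4·x² - 55/4·x³.
With x = 1/4: s(1/4) = 933/256.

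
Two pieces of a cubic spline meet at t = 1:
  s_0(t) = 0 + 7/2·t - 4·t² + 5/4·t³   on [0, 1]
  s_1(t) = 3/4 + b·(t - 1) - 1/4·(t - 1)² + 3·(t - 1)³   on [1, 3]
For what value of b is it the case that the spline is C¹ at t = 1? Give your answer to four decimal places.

-0.7500

s_0'(t) = 7/2 - 8·t + 15/4·t², so s_0'(1) = -3/4. On the right, s_1'(1) = b, so b = -3/4.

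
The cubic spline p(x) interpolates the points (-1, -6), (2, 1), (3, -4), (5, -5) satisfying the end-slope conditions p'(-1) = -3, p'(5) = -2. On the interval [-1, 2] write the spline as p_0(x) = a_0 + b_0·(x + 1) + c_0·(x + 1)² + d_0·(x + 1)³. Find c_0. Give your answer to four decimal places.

5.2976

Write σ_i for p''(x_i). With h_i = 3, 1, 2 and divided differences Δ_i = 7/3, -5, -1/2, the continuity of p' gives the tridiagonal system
  3·σ_0 + 8·σ_1 + 1·σ_2 = 6(Δ_1 - Δ_0) = -44
  1·σ_1 + 6·σ_2 + 2·σ_3 = 6(Δ_2 - Δ_1) = 27
Clamped end conditions give two more equations: 2h_0·σ_0 + h_0·σ_1 = 6(Δ_0 - p'(-1)) = 32 and h_2·σ_2 + 2h_2·σ_3 = 6(p'(5) - Δ_2) = -9.
Hence σ_0 = 445/42, σ_1 = -221/21, σ_2 = 353/42, σ_3 = -271/42.
On [-1, 2], with p_0(x) = a_0 + b_0·(x + 1) + c_0·(x + 1)² + d_0·(x + 1)³: c_0 = σ_0/2 = 445/84, d_0 = (σ_1 - σ_0)/(6h_0) = -887/756, b_0 = Δ_0 - h_0(2σ_0 + σ_1)/6 = -3.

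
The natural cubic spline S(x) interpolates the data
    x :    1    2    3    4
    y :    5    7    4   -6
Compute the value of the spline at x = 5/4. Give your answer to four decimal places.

Let M_i = S''(x_i). Step sizes h_i = 1, 1, 1; slopes of the chords Δ_i = (y_(i+1) - y_i)/h_i = 2, -3, -10.
  1·M_0 + 4·M_1 + 1·M_2 = 6(Δ_1 - Δ_0) = -30
  1·M_1 + 4·M_2 + 1·M_3 = 6(Δ_2 - Δ_1) = -42
Natural end conditions: M_0 = M_3 = 0.
Solving: M_0 = 0, M_1 = -26/5, M_2 = -46/5, M_3 = 0.
On [1, 2], S(x) = 5 + 43/15·(x - 1) + 0·(x - 1)² - 13/15·(x - 1)³.
With (x - 1) = 1/4: S(5/4) = 365/64.

5.7031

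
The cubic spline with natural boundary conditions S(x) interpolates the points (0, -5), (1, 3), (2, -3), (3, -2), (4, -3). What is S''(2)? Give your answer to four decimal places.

Let M_i = S''(x_i). Step sizes h_i = 1, 1, 1, 1; slopes of the chords Δ_i = (y_(i+1) - y_i)/h_i = 8, -6, 1, -1.
  1·M_0 + 4·M_1 + 1·M_2 = 6(Δ_1 - Δ_0) = -84
  1·M_1 + 4·M_2 + 1·M_3 = 6(Δ_2 - Δ_1) = 42
  1·M_2 + 4·M_3 + 1·M_4 = 6(Δ_3 - Δ_2) = -12
Natural end conditions: M_0 = M_4 = 0.
Hence M_0 = 0, M_1 = -180/7, M_2 = 132/7, M_3 = -54/7, M_4 = 0.

18.8571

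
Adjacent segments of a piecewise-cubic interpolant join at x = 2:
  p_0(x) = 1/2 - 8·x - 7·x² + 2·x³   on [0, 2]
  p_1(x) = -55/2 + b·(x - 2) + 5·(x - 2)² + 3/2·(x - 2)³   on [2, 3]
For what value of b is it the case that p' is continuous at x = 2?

p_0'(x) = -8 - 14·x + 6·x², so p_0'(2) = -12. On the right, p_1'(2) = b, so b = -12.

-12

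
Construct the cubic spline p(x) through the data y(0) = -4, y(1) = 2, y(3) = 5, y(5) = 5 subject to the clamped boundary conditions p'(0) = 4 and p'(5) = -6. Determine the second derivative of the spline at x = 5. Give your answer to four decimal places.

-10.6739

With σ_i denoting the second derivative at x_i, h_i = 1, 2, 2, and Δ_i = (y_(i+1) − y_i)/h_i = 6, 3/2, 0:
  1·σ_0 + 6·σ_1 + 2·σ_2 = 6(Δ_1 - Δ_0) = -27
  2·σ_1 + 8·σ_2 + 2·σ_3 = 6(Δ_2 - Δ_1) = -9
Clamped end conditions give two more equations: 2h_0·σ_0 + h_0·σ_1 = 6(Δ_0 - p'(0)) = 12 and h_2·σ_2 + 2h_2·σ_3 = 6(p'(5) - Δ_2) = -36.
Forward elimination and back-substitution give σ_0 = 221/23, σ_1 = -166/23, σ_2 = 77/23, σ_3 = -491/46.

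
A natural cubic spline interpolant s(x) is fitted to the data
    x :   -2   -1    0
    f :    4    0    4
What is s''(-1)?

12

Put M_i = s'' at the i-th knot. Here h = (1, 1) and Δ = (-4, 4), so the interior equations h_(i-1)·M_(i-1) + 2(h_(i-1)+h_i)·M_i + h_i·M_(i+1) = 6(Δ_i − Δ_(i-1)) read
  1·M_0 + 4·M_1 + 1·M_2 = 6(Δ_1 - Δ_0) = 48
Natural end conditions: M_0 = M_2 = 0.
Solving: M_0 = 0, M_1 = 12, M_2 = 0.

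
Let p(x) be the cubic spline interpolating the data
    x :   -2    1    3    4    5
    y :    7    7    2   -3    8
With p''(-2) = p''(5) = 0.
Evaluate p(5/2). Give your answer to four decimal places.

Write m_i for p''(x_i). With h_i = 3, 2, 1, 1 and divided differences Δ_i = 0, -5/2, -5, 11, the continuity of p' gives the tridiagonal system
  3·m_0 + 10·m_1 + 2·m_2 = 6(Δ_1 - Δ_0) = -15
  2·m_1 + 6·m_2 + 1·m_3 = 6(Δ_2 - Δ_1) = -15
  1·m_2 + 4·m_3 + 1·m_4 = 6(Δ_3 - Δ_2) = 96
Natural end conditions: m_0 = m_4 = 0.
Hence m_0 = 0, m_1 = -33/214, m_2 = -720/107, m_3 = 2748/107, m_4 = 0.
On [1, 3], p(x) = 7 - 33/214·(x - 1) - 33/428·(x - 1)² - 469/856·(x - 1)³.
With (x - 1) = 3/2: p(5/2) = 32501/6848.

4.7461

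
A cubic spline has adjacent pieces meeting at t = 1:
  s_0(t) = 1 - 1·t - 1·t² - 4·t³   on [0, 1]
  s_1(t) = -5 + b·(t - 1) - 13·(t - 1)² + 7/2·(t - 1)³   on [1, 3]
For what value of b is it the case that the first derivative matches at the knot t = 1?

-15

s_0'(t) = -1 - 2·t - 12·t², so s_0'(1) = -15. On the right, s_1'(1) = b, so b = -15.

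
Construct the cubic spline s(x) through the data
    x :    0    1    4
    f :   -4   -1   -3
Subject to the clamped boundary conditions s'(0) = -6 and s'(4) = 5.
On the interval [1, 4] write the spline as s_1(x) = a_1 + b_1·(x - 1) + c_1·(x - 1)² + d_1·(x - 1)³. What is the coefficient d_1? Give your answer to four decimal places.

1.2315

Let m_i = s''(x_i). Step sizes h_i = 1, 3; slopes of the chords Δ_i = (y_(i+1) - y_i)/h_i = 3, -2/3.
  1·m_0 + 8·m_1 + 3·m_2 = 6(Δ_1 - Δ_0) = -22
Clamped end conditions give two more equations: 2h_0·m_0 + h_0·m_1 = 6(Δ_0 - s'(0)) = 54 and h_1·m_1 + 2h_1·m_2 = 6(s'(4) - Δ_1) = 34.
Hence m_0 = 65/2, m_1 = -11, m_2 = 67/6.
On [1, 4], with s_1(x) = a_1 + b_1·(x - 1) + c_1·(x - 1)² + d_1·(x - 1)³: c_1 = m_1/2 = -11/2, d_1 = (m_2 - m_1)/(6h_1) = 133/108, b_1 = Δ_1 - h_1(2m_1 + m_2)/6 = 19/4.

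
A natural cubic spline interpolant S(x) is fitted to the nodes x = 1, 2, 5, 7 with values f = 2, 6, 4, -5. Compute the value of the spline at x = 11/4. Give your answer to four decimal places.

7.4579

Put M_i = S'' at the i-th knot. Here h = (1, 3, 2) and Δ = (4, -2/3, -9/2), so the interior equations h_(i-1)·M_(i-1) + 2(h_(i-1)+h_i)·M_i + h_i·M_(i+1) = 6(Δ_i − Δ_(i-1)) read
  1·M_0 + 8·M_1 + 3·M_2 = 6(Δ_1 - Δ_0) = -28
  3·M_1 + 10·M_2 + 2·M_3 = 6(Δ_2 - Δ_1) = -23
Natural end conditions: M_0 = M_3 = 0.
Forward elimination and back-substitution give M_0 = 0, M_1 = -211/71, M_2 = -100/71, M_3 = 0.
On [2, 5], S(x) = 6 + 641/213·(x - 2) - 211/142·(x - 2)² + 37/426·(x - 2)³.
With (x - 2) = 3/4: S(11/4) = 67777/9088.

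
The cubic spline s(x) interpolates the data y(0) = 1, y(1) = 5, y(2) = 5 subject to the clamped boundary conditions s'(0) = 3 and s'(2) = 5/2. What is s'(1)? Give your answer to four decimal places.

Write M_i for s''(x_i). With h_i = 1, 1 and divided differences Δ_i = 4, 0, the continuity of s' gives the tridiagonal system
  1·M_0 + 4·M_1 + 1·M_2 = 6(Δ_1 - Δ_0) = -24
Clamped end conditions give two more equations: 2h_0·M_0 + h_0·M_1 = 6(Δ_0 - s'(0)) = 6 and h_1·M_1 + 2h_1·M_2 = 6(s'(2) - Δ_1) = 15.
Solving the tridiagonal system: M_0 = 35/4, M_1 = -23/2, M_2 = 53/4.
On [1, 2], s'(x) = b_1 + 2c_1·(x - 1) + 3d_1·(x - 1)² with b_1 = Δ_1 - h_1(2M_1 + M_2)/6 = 13/8, c_1 = M_1/2 = -23/4, d_1 = (M_2 - M_1)/(6h_1) = 33/8. So s'(1) = 13/8.

1.6250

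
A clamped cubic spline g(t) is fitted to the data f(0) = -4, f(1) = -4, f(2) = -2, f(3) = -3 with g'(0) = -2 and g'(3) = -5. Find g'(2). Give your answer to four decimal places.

1.6000

With σ_i denoting the second derivative at x_i, h_i = 1, 1, 1, and Δ_i = (y_(i+1) − y_i)/h_i = 0, 2, -1:
  1·σ_0 + 4·σ_1 + 1·σ_2 = 6(Δ_1 - Δ_0) = 12
  1·σ_1 + 4·σ_2 + 1·σ_3 = 6(Δ_2 - Δ_1) = -18
Clamped end conditions give two more equations: 2h_0·σ_0 + h_0·σ_1 = 6(Δ_0 - g'(0)) = 12 and h_2·σ_2 + 2h_2·σ_3 = 6(g'(3) - Δ_2) = -24.
Hence σ_0 = 24/5, σ_1 = 12/5, σ_2 = -12/5, σ_3 = -54/5.
On [2, 3], g'(t) = b_2 + 2c_2·(t - 2) + 3d_2·(t - 2)² with b_2 = Δ_2 - h_2(2σ_2 + σ_3)/6 = 8/5, c_2 = σ_2/2 = -6/5, d_2 = (σ_3 - σ_2)/(6h_2) = -7/5. So g'(2) = 8/5.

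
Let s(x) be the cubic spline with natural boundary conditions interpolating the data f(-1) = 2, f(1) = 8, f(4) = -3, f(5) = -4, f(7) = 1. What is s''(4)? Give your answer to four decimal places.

3.5337

Put σ_i = s'' at the i-th knot. Here h = (2, 3, 1, 2) and Δ = (3, -11/3, -1, 5/2), so the interior equations h_(i-1)·σ_(i-1) + 2(h_(i-1)+h_i)·σ_i + h_i·σ_(i+1) = 6(Δ_i − Δ_(i-1)) read
  2·σ_0 + 10·σ_1 + 3·σ_2 = 6(Δ_1 - Δ_0) = -40
  3·σ_1 + 8·σ_2 + 1·σ_3 = 6(Δ_2 - Δ_1) = 16
  1·σ_2 + 6·σ_3 + 2·σ_4 = 6(Δ_3 - Δ_2) = 21
Natural end conditions: σ_0 = σ_4 = 0.
Solving the tridiagonal system: σ_0 = 0, σ_1 = -2105/416, σ_2 = 735/208, σ_3 = 1211/416, σ_4 = 0.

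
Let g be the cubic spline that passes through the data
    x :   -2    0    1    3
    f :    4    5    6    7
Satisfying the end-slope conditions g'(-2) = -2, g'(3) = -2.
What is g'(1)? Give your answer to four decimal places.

1.1875

Put M_i = g'' at the i-th knot. Here h = (2, 1, 2) and Δ = (1/2, 1, 1/2), so the interior equations h_(i-1)·M_(i-1) + 2(h_(i-1)+h_i)·M_i + h_i·M_(i+1) = 6(Δ_i − Δ_(i-1)) read
  2·M_0 + 6·M_1 + 1·M_2 = 6(Δ_1 - Δ_0) = 3
  1·M_1 + 6·M_2 + 2·M_3 = 6(Δ_2 - Δ_1) = -3
Clamped end conditions give two more equations: 2h_0·M_0 + h_0·M_1 = 6(Δ_0 - g'(-2)) = 15 and h_2·M_2 + 2h_2·M_3 = 6(g'(3) - Δ_2) = -15.
Forward elimination and back-substitution give M_0 = 69/16, M_1 = -9/8, M_2 = 9/8, M_3 = -69/16.
On [1, 3], g'(x) = b_2 + 2c_2·(x - 1) + 3d_2·(x - 1)² with b_2 = Δ_2 - h_2(2M_2 + M_3)/6 = 19/16, c_2 = M_2/2 = 9/16, d_2 = (M_3 - M_2)/(6h_2) = -29/64. So g'(1) = 19/16.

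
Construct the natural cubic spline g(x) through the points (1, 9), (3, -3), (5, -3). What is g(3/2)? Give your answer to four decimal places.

Write M_i for g''(x_i). With h_i = 2, 2 and divided differences Δ_i = -6, 0, the continuity of g' gives the tridiagonal system
  2·M_0 + 8·M_1 + 2·M_2 = 6(Δ_1 - Δ_0) = 36
Natural end conditions: M_0 = M_2 = 0.
Solving the tridiagonal system: M_0 = 0, M_1 = 9/2, M_2 = 0.
On [1, 3], g(x) = 9 - 15/2·(x - 1) + 0·(x - 1)² + 3/8·(x - 1)³.
With (x - 1) = 1/2: g(3/2) = 339/64.

5.2969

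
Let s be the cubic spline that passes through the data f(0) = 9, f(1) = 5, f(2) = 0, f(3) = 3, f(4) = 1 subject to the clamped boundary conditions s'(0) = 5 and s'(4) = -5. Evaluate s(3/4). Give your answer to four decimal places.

With M_i denoting the second derivative at x_i, h_i = 1, 1, 1, 1, and Δ_i = (y_(i+1) − y_i)/h_i = -4, -5, 3, -2:
  1·M_0 + 4·M_1 + 1·M_2 = 6(Δ_1 - Δ_0) = -6
  1·M_1 + 4·M_2 + 1·M_3 = 6(Δ_2 - Δ_1) = 48
  1·M_2 + 4·M_3 + 1·M_4 = 6(Δ_3 - Δ_2) = -30
Clamped end conditions give two more equations: 2h_0·M_0 + h_0·M_1 = 6(Δ_0 - s'(0)) = -54 and h_3·M_3 + 2h_3·M_4 = 6(s'(4) - Δ_3) = -18.
Solving: M_0 = -28, M_1 = 2, M_2 = 14, M_3 = -10, M_4 = -4.
On [0, 1], s(x) = 9 + 5·x - 14·x² + 5·x³.
With x = 3/4: s(3/4) = 447/64.

6.9844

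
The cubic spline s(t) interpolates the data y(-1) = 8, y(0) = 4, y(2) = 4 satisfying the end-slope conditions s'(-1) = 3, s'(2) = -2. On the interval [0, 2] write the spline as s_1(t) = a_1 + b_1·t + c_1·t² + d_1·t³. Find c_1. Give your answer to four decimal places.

Write M_i for s''(x_i). With h_i = 1, 2 and divided differences Δ_i = -4, 0, the continuity of s' gives the tridiagonal system
  1·M_0 + 6·M_1 + 2·M_2 = 6(Δ_1 - Δ_0) = 24
Clamped end conditions give two more equations: 2h_0·M_0 + h_0·M_1 = 6(Δ_0 - s'(-1)) = -42 and h_1·M_1 + 2h_1·M_2 = 6(s'(2) - Δ_1) = -12.
Forward elimination and back-substitution give M_0 = -80/3, M_1 = 34/3, M_2 = -26/3.
On [0, 2], with s_1(t) = a_1 + b_1·t + c_1·t² + d_1·t³: c_1 = M_1/2 = 17/3, d_1 = (M_2 - M_1)/(6h_1) = -5/3, b_1 = Δ_1 - h_1(2M_1 + M_2)/6 = -14/3.

5.6667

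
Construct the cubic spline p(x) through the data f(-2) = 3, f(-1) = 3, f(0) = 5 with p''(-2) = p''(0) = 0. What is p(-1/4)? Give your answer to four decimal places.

4.3828

Let M_i = p''(x_i). Step sizes h_i = 1, 1; slopes of the chords Δ_i = (y_(i+1) - y_i)/h_i = 0, 2.
  1·M_0 + 4·M_1 + 1·M_2 = 6(Δ_1 - Δ_0) = 12
Natural end conditions: M_0 = M_2 = 0.
Forward elimination and back-substitution give M_0 = 0, M_1 = 3, M_2 = 0.
On [-1, 0], p(x) = 3 + 1·(x + 1) + 3/2·(x + 1)² - 1/2·(x + 1)³.
With (x + 1) = 3/4: p(-1/4) = 561/128.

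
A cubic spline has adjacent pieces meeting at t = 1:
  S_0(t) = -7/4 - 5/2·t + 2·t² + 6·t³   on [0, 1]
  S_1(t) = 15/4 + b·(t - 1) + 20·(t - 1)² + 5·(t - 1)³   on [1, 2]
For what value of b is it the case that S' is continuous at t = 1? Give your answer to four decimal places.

19.5000

S_0'(t) = -5/2 + 4·t + 18·t², so S_0'(1) = 39/2. On the right, S_1'(1) = b, so b = 39/2.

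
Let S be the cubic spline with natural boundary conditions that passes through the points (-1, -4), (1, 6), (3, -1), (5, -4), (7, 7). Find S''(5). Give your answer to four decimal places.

4.7411

Write σ_i for S''(x_i). With h_i = 2, 2, 2, 2 and divided differences Δ_i = 5, -7/2, -3/2, 11/2, the continuity of S' gives the tridiagonal system
  2·σ_0 + 8·σ_1 + 2·σ_2 = 6(Δ_1 - Δ_0) = -51
  2·σ_1 + 8·σ_2 + 2·σ_3 = 6(Δ_2 - Δ_1) = 12
  2·σ_2 + 8·σ_3 + 2·σ_4 = 6(Δ_3 - Δ_2) = 42
Natural end conditions: σ_0 = σ_4 = 0.
Solving: σ_0 = 0, σ_1 = -771/112, σ_2 = 57/28, σ_3 = 531/112, σ_4 = 0.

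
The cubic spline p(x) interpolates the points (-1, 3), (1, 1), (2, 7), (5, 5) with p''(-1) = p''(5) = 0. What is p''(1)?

8

Put σ_i = p'' at the i-th knot. Here h = (2, 1, 3) and Δ = (-1, 6, -2/3), so the interior equations h_(i-1)·σ_(i-1) + 2(h_(i-1)+h_i)·σ_i + h_i·σ_(i+1) = 6(Δ_i − Δ_(i-1)) read
  2·σ_0 + 6·σ_1 + 1·σ_2 = 6(Δ_1 - Δ_0) = 42
  1·σ_1 + 8·σ_2 + 3·σ_3 = 6(Δ_2 - Δ_1) = -40
Natural end conditions: σ_0 = σ_3 = 0.
Solving the tridiagonal system: σ_0 = 0, σ_1 = 8, σ_2 = -6, σ_3 = 0.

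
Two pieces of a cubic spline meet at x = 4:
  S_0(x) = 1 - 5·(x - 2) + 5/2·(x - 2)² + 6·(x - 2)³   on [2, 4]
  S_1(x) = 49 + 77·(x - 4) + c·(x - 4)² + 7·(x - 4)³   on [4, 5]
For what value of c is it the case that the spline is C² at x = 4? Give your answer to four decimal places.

S_0''(x) = 5 + 36·(x - 2), so S_0''(4) = 77. On the right, S_1''(4) = 2c, so c = 77/2.

38.5000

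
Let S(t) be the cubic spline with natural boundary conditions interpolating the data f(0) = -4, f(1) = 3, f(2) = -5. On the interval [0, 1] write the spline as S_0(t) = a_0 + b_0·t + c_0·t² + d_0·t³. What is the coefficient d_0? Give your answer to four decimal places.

-3.7500

Write m_i for S''(x_i). With h_i = 1, 1 and divided differences Δ_i = 7, -8, the continuity of S' gives the tridiagonal system
  1·m_0 + 4·m_1 + 1·m_2 = 6(Δ_1 - Δ_0) = -90
Natural end conditions: m_0 = m_2 = 0.
Solving: m_0 = 0, m_1 = -45/2, m_2 = 0.
On [0, 1], with S_0(t) = a_0 + b_0·t + c_0·t² + d_0·t³: c_0 = m_0/2 = 0, d_0 = (m_1 - m_0)/(6h_0) = -15/4, b_0 = Δ_0 - h_0(2m_0 + m_1)/6 = 43/4.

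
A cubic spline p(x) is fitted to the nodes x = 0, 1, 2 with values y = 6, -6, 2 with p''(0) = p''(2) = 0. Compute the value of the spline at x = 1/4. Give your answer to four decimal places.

1.8281

Write M_i for p''(x_i). With h_i = 1, 1 and divided differences Δ_i = -12, 8, the continuity of p' gives the tridiagonal system
  1·M_0 + 4·M_1 + 1·M_2 = 6(Δ_1 - Δ_0) = 120
Natural end conditions: M_0 = M_2 = 0.
Solving the tridiagonal system: M_0 = 0, M_1 = 30, M_2 = 0.
On [0, 1], p(x) = 6 - 17·x + 0·x² + 5·x³.
With x = 1/4: p(1/4) = 117/64.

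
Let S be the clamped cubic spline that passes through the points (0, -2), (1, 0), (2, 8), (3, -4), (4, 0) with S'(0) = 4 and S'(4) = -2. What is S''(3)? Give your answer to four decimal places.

46.2857

Put m_i = S'' at the i-th knot. Here h = (1, 1, 1, 1) and Δ = (2, 8, -12, 4), so the interior equations h_(i-1)·m_(i-1) + 2(h_(i-1)+h_i)·m_i + h_i·m_(i+1) = 6(Δ_i − Δ_(i-1)) read
  1·m_0 + 4·m_1 + 1·m_2 = 6(Δ_1 - Δ_0) = 36
  1·m_1 + 4·m_2 + 1·m_3 = 6(Δ_2 - Δ_1) = -120
  1·m_2 + 4·m_3 + 1·m_4 = 6(Δ_3 - Δ_2) = 96
Clamped end conditions give two more equations: 2h_0·m_0 + h_0·m_1 = 6(Δ_0 - S'(0)) = -12 and h_3·m_3 + 2h_3·m_4 = 6(S'(4) - Δ_3) = -36.
Solving the tridiagonal system: m_0 = -132/7, m_1 = 180/7, m_2 = -48, m_3 = 324/7, m_4 = -288/7.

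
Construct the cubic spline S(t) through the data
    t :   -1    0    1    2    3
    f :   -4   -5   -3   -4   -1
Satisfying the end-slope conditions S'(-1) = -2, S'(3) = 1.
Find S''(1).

-9

Put M_i = S'' at the i-th knot. Here h = (1, 1, 1, 1) and Δ = (-1, 2, -1, 3), so the interior equations h_(i-1)·M_(i-1) + 2(h_(i-1)+h_i)·M_i + h_i·M_(i+1) = 6(Δ_i − Δ_(i-1)) read
  1·M_0 + 4·M_1 + 1·M_2 = 6(Δ_1 - Δ_0) = 18
  1·M_1 + 4·M_2 + 1·M_3 = 6(Δ_2 - Δ_1) = -18
  1·M_2 + 4·M_3 + 1·M_4 = 6(Δ_3 - Δ_2) = 24
Clamped end conditions give two more equations: 2h_0·M_0 + h_0·M_1 = 6(Δ_0 - S'(-1)) = 6 and h_3·M_3 + 2h_3·M_4 = 6(S'(3) - Δ_3) = -12.
Forward elimination and back-substitution give M_0 = -3/7, M_1 = 48/7, M_2 = -9, M_3 = 78/7, M_4 = -81/7.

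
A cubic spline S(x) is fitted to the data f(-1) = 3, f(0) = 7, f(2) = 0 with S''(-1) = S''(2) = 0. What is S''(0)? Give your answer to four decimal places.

-7.5000

Put σ_i = S'' at the i-th knot. Here h = (1, 2) and Δ = (4, -7/2), so the interior equations h_(i-1)·σ_(i-1) + 2(h_(i-1)+h_i)·σ_i + h_i·σ_(i+1) = 6(Δ_i − Δ_(i-1)) read
  1·σ_0 + 6·σ_1 + 2·σ_2 = 6(Δ_1 - Δ_0) = -45
Natural end conditions: σ_0 = σ_2 = 0.
Solving the tridiagonal system: σ_0 = 0, σ_1 = -15/2, σ_2 = 0.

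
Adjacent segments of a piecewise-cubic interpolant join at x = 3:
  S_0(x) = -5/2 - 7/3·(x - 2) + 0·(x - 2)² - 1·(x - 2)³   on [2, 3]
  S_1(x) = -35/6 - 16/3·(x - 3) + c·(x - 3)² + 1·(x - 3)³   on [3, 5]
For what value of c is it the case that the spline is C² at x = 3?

-3

S_0''(x) = 0 - 6·(x - 2), so S_0''(3) = -6. On the right, S_1''(3) = 2c, so c = -3.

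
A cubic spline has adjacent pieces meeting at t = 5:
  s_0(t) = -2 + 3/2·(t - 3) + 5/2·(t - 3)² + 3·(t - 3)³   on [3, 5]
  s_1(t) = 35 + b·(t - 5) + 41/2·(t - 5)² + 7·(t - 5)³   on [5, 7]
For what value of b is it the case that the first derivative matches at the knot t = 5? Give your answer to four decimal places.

s_0'(t) = 3/2 + 5·(t - 3) + 9·(t - 3)², so s_0'(5) = 95/2. On the right, s_1'(5) = b, so b = 95/2.

47.5000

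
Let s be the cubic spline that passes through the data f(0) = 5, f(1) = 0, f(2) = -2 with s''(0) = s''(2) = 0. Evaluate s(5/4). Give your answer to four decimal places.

Put M_i = s'' at the i-th knot. Here h = (1, 1) and Δ = (-5, -2), so the interior equations h_(i-1)·M_(i-1) + 2(h_(i-1)+h_i)·M_i + h_i·M_(i+1) = 6(Δ_i − Δ_(i-1)) read
  1·M_0 + 4·M_1 + 1·M_2 = 6(Δ_1 - Δ_0) = 18
Natural end conditions: M_0 = M_2 = 0.
Solving: M_0 = 0, M_1 = 9/2, M_2 = 0.
On [1, 2], s(x) = 0 - 7/2·(x - 1) + 9/4·(x - 1)² - 3/4·(x - 1)³.
With (x - 1) = 1/4: s(5/4) = -191/256.

-0.7461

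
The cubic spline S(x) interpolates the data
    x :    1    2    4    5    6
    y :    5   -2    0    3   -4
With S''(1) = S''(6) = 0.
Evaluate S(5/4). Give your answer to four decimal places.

2.9657

Let σ_i = S''(x_i). Step sizes h_i = 1, 2, 1, 1; slopes of the chords Δ_i = (y_(i+1) - y_i)/h_i = -7, 1, 3, -7.
  1·σ_0 + 6·σ_1 + 2·σ_2 = 6(Δ_1 - Δ_0) = 48
  2·σ_1 + 6·σ_2 + 1·σ_3 = 6(Δ_2 - Δ_1) = 12
  1·σ_2 + 4·σ_3 + 1·σ_4 = 6(Δ_3 - Δ_2) = -60
Natural end conditions: σ_0 = σ_4 = 0.
Solving: σ_0 = 0, σ_1 = 444/61, σ_2 = 132/61, σ_3 = -948/61, σ_4 = 0.
On [1, 2], S(x) = 5 - 501/61·(x - 1) + 0·(x - 1)² + 74/61·(x - 1)³.
With (x - 1) = 1/4: S(5/4) = 5789/1952.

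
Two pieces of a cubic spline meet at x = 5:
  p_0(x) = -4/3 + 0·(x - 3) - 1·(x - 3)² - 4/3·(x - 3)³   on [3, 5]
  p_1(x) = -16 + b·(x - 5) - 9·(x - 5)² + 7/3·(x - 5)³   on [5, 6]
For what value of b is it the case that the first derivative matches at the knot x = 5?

p_0'(x) = 0 - 2·(x - 3) - 4·(x - 3)², so p_0'(5) = -20. On the right, p_1'(5) = b, so b = -20.

-20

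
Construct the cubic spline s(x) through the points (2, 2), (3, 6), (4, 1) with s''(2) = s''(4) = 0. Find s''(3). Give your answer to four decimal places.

With M_i denoting the second derivative at x_i, h_i = 1, 1, and Δ_i = (y_(i+1) − y_i)/h_i = 4, -5:
  1·M_0 + 4·M_1 + 1·M_2 = 6(Δ_1 - Δ_0) = -54
Natural end conditions: M_0 = M_2 = 0.
Forward elimination and back-substitution give M_0 = 0, M_1 = -27/2, M_2 = 0.

-13.5000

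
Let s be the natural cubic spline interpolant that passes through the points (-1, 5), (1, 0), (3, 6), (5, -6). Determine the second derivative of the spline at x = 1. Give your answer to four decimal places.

6.2000

Let M_i = s''(x_i). Step sizes h_i = 2, 2, 2; slopes of the chords Δ_i = (y_(i+1) - y_i)/h_i = -5/2, 3, -6.
  2·M_0 + 8·M_1 + 2·M_2 = 6(Δ_1 - Δ_0) = 33
  2·M_1 + 8·M_2 + 2·M_3 = 6(Δ_2 - Δ_1) = -54
Natural end conditions: M_0 = M_3 = 0.
Solving the tridiagonal system: M_0 = 0, M_1 = 31/5, M_2 = -83/10, M_3 = 0.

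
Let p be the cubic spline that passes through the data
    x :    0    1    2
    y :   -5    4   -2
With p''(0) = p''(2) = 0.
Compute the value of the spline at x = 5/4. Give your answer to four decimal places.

3.7305

Let σ_i = p''(x_i). Step sizes h_i = 1, 1; slopes of the chords Δ_i = (y_(i+1) - y_i)/h_i = 9, -6.
  1·σ_0 + 4·σ_1 + 1·σ_2 = 6(Δ_1 - Δ_0) = -90
Natural end conditions: σ_0 = σ_2 = 0.
Hence σ_0 = 0, σ_1 = -45/2, σ_2 = 0.
On [1, 2], p(x) = 4 + 3/2·(x - 1) - 45/4·(x - 1)² + 15/4·(x - 1)³.
With (x - 1) = 1/4: p(5/4) = 955/256.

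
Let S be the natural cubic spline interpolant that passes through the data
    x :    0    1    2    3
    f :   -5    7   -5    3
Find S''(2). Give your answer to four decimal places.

Let m_i = S''(x_i). Step sizes h_i = 1, 1, 1; slopes of the chords Δ_i = (y_(i+1) - y_i)/h_i = 12, -12, 8.
  1·m_0 + 4·m_1 + 1·m_2 = 6(Δ_1 - Δ_0) = -144
  1·m_1 + 4·m_2 + 1·m_3 = 6(Δ_2 - Δ_1) = 120
Natural end conditions: m_0 = m_3 = 0.
Hence m_0 = 0, m_1 = -232/5, m_2 = 208/5, m_3 = 0.

41.6000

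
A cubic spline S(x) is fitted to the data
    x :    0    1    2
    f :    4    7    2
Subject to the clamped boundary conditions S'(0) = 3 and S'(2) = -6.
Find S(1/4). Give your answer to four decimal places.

4.9258

Let m_i = S''(x_i). Step sizes h_i = 1, 1; slopes of the chords Δ_i = (y_(i+1) - y_i)/h_i = 3, -5.
  1·m_0 + 4·m_1 + 1·m_2 = 6(Δ_1 - Δ_0) = -48
Clamped end conditions give two more equations: 2h_0·m_0 + h_0·m_1 = 6(Δ_0 - S'(0)) = 0 and h_1·m_1 + 2h_1·m_2 = 6(S'(2) - Δ_1) = -6.
Solving: m_0 = 15/2, m_1 = -15, m_2 = 9/2.
On [0, 1], S(x) = 4 + 3·x + 15/4·x² - 15/4·x³.
With x = 1/4: S(1/4) = 1261/256.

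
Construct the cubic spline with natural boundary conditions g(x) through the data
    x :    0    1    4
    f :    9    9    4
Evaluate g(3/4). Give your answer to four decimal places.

Write σ_i for g''(x_i). With h_i = 1, 3 and divided differences Δ_i = 0, -5/3, the continuity of g' gives the tridiagonal system
  1·σ_0 + 8·σ_1 + 3·σ_2 = 6(Δ_1 - Δ_0) = -10
Natural end conditions: σ_0 = σ_2 = 0.
Solving the tridiagonal system: σ_0 = 0, σ_1 = -5/4, σ_2 = 0.
On [0, 1], g(x) = 9 + 5/24·x + 0·x² - 5/24·x³.
With x = 3/4: g(3/4) = 4643/512.

9.0684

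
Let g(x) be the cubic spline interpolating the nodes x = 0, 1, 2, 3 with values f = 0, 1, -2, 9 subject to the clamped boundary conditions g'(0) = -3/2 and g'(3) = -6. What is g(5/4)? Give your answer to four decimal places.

-0.3078

Write m_i for g''(x_i). With h_i = 1, 1, 1 and divided differences Δ_i = 1, -3, 11, the continuity of g' gives the tridiagonal system
  1·m_0 + 4·m_1 + 1·m_2 = 6(Δ_1 - Δ_0) = -24
  1·m_1 + 4·m_2 + 1·m_3 = 6(Δ_2 - Δ_1) = 84
Clamped end conditions give two more equations: 2h_0·m_0 + h_0·m_1 = 6(Δ_0 - g'(0)) = 15 and h_2·m_2 + 2h_2·m_3 = 6(g'(3) - Δ_2) = -102.
Solving the tridiagonal system: m_0 = 92/5, m_1 = -109/5, m_2 = 224/5, m_3 = -367/5.
On [1, 2], g(x) = 1 - 16/5·(x - 1) - 109/10·(x - 1)² + 111/10·(x - 1)³.
With (x - 1) = 1/4: g(5/4) = -197/640.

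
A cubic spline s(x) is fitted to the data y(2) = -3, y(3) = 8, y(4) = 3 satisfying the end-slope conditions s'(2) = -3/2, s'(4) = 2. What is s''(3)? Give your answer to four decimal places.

-51.5000

Let M_i = s''(x_i). Step sizes h_i = 1, 1; slopes of the chords Δ_i = (y_(i+1) - y_i)/h_i = 11, -5.
  1·M_0 + 4·M_1 + 1·M_2 = 6(Δ_1 - Δ_0) = -96
Clamped end conditions give two more equations: 2h_0·M_0 + h_0·M_1 = 6(Δ_0 - s'(2)) = 75 and h_1·M_1 + 2h_1·M_2 = 6(s'(4) - Δ_1) = 42.
Forward elimination and back-substitution give M_0 = 253/4, M_1 = -103/2, M_2 = 187/4.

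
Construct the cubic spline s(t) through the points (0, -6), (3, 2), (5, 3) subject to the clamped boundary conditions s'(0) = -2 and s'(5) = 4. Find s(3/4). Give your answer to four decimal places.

-5.7695

Let M_i = s''(x_i). Step sizes h_i = 3, 2; slopes of the chords Δ_i = (y_(i+1) - y_i)/h_i = 8/3, 1/2.
  3·M_0 + 10·M_1 + 2·M_2 = 6(Δ_1 - Δ_0) = -13
Clamped end conditions give two more equations: 2h_0·M_0 + h_0·M_1 = 6(Δ_0 - s'(0)) = 28 and h_1·M_1 + 2h_1·M_2 = 6(s'(5) - Δ_1) = 21.
Solving the tridiagonal system: M_0 = 43/6, M_1 = -5, M_2 = 31/4.
On [0, 3], s(t) = -6 - 2·t + 43/12·t² - 73/108·t³.
With t = 3/4: s(3/4) = -1477/256.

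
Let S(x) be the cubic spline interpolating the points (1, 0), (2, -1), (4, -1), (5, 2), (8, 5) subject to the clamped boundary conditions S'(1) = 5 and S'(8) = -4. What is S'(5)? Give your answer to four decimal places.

With m_i denoting the second derivative at x_i, h_i = 1, 2, 1, 3, and Δ_i = (y_(i+1) − y_i)/h_i = -1, 0, 3, 1:
  1·m_0 + 6·m_1 + 2·m_2 = 6(Δ_1 - Δ_0) = 6
  2·m_1 + 6·m_2 + 1·m_3 = 6(Δ_2 - Δ_1) = 18
  1·m_2 + 8·m_3 + 3·m_4 = 6(Δ_3 - Δ_2) = -12
Clamped end conditions give two more equations: 2h_0·m_0 + h_0·m_1 = 6(Δ_0 - S'(1)) = -36 and h_3·m_3 + 2h_3·m_4 = 6(S'(8) - Δ_3) = -30.
Hence m_0 = -1212/61, m_1 = 228/61, m_2 = 105/61, m_3 = 12/61, m_4 = -311/61.
On [5, 8], S'(x) = b_3 + 2c_3·(x - 5) + 3d_3·(x - 5)² with b_3 = Δ_3 - h_3(2m_3 + m_4)/6 = 409/122, c_3 = m_3/2 = 6/61, d_3 = (m_4 - m_3)/(6h_3) = -323/1098. So S'(5) = 409/122.

3.3525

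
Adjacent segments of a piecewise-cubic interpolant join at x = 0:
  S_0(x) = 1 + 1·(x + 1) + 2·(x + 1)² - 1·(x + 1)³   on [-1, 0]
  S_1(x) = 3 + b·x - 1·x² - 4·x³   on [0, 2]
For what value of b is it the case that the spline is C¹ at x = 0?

S_0'(x) = 1 + 4·(x + 1) - 3·(x + 1)², so S_0'(0) = 2. On the right, S_1'(0) = b, so b = 2.

2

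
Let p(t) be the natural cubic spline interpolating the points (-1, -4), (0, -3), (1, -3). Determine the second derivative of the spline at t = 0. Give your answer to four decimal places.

-1.5000

Put M_i = p'' at the i-th knot. Here h = (1, 1) and Δ = (1, 0), so the interior equations h_(i-1)·M_(i-1) + 2(h_(i-1)+h_i)·M_i + h_i·M_(i+1) = 6(Δ_i − Δ_(i-1)) read
  1·M_0 + 4·M_1 + 1·M_2 = 6(Δ_1 - Δ_0) = -6
Natural end conditions: M_0 = M_2 = 0.
Solving the tridiagonal system: M_0 = 0, M_1 = -3/2, M_2 = 0.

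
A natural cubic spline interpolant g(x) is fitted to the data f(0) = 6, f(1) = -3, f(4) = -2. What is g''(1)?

With σ_i denoting the second derivative at x_i, h_i = 1, 3, and Δ_i = (y_(i+1) − y_i)/h_i = -9, 1/3:
  1·σ_0 + 8·σ_1 + 3·σ_2 = 6(Δ_1 - Δ_0) = 56
Natural end conditions: σ_0 = σ_2 = 0.
Forward elimination and back-substitution give σ_0 = 0, σ_1 = 7, σ_2 = 0.

7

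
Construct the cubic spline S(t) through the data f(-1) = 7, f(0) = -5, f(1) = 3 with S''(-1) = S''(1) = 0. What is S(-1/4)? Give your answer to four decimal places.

Let m_i = S''(x_i). Step sizes h_i = 1, 1; slopes of the chords Δ_i = (y_(i+1) - y_i)/h_i = -12, 8.
  1·m_0 + 4·m_1 + 1·m_2 = 6(Δ_1 - Δ_0) = 120
Natural end conditions: m_0 = m_2 = 0.
Forward elimination and back-substitution give m_0 = 0, m_1 = 30, m_2 = 0.
On [-1, 0], S(t) = 7 - 17·(t + 1) + 0·(t + 1)² + 5·(t + 1)³.
With (t + 1) = 3/4: S(-1/4) = -233/64.

-3.6406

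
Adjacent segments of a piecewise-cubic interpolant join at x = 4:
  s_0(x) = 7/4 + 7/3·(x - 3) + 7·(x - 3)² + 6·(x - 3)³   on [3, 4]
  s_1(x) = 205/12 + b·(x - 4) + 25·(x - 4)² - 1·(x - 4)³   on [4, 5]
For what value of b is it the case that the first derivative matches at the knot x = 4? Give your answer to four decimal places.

s_0'(x) = 7/3 + 14·(x - 3) + 18·(x - 3)², so s_0'(4) = 103/3. On the right, s_1'(4) = b, so b = 103/3.

34.3333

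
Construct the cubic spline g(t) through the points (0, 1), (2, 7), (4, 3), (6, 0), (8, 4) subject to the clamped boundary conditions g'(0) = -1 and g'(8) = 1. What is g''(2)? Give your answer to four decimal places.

-6.3393

With M_i denoting the second derivative at x_i, h_i = 2, 2, 2, 2, and Δ_i = (y_(i+1) − y_i)/h_i = 3, -2, -3/2, 2:
  2·M_0 + 8·M_1 + 2·M_2 = 6(Δ_1 - Δ_0) = -30
  2·M_1 + 8·M_2 + 2·M_3 = 6(Δ_2 - Δ_1) = 3
  2·M_2 + 8·M_3 + 2·M_4 = 6(Δ_3 - Δ_2) = 21
Clamped end conditions give two more equations: 2h_0·M_0 + h_0·M_1 = 6(Δ_0 - g'(0)) = 24 and h_3·M_3 + 2h_3·M_4 = 6(g'(8) - Δ_3) = -6.
Forward elimination and back-substitution give M_0 = 1027/112, M_1 = -355/56, M_2 = 19/16, M_3 = 173/56, M_4 = -341/112.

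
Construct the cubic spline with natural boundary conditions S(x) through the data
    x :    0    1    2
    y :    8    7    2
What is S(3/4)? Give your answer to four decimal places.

With M_i denoting the second derivative at x_i, h_i = 1, 1, and Δ_i = (y_(i+1) − y_i)/h_i = -1, -5:
  1·M_0 + 4·M_1 + 1·M_2 = 6(Δ_1 - Δ_0) = -24
Natural end conditions: M_0 = M_2 = 0.
Hence M_0 = 0, M_1 = -6, M_2 = 0.
On [0, 1], S(x) = 8 + 0·x + 0·x² - 1·x³.
With x = 3/4: S(3/4) = 485/64.

7.5781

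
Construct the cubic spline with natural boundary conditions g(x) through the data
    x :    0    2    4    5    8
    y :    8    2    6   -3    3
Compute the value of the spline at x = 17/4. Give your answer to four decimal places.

4.1852

Let m_i = g''(x_i). Step sizes h_i = 2, 2, 1, 3; slopes of the chords Δ_i = (y_(i+1) - y_i)/h_i = -3, 2, -9, 2.
  2·m_0 + 8·m_1 + 2·m_2 = 6(Δ_1 - Δ_0) = 30
  2·m_1 + 6·m_2 + 1·m_3 = 6(Δ_2 - Δ_1) = -66
  1·m_2 + 8·m_3 + 3·m_4 = 6(Δ_3 - Δ_2) = 66
Natural end conditions: m_0 = m_4 = 0.
Solving the tridiagonal system: m_0 = 0, m_1 = 1299/172, m_2 = -654/43, m_3 = 873/86, m_4 = 0.
On [4, 5], g(x) = 6 - 967/172·(x - 4) - 327/43·(x - 4)² + 727/172·(x - 4)³.
With (x - 4) = 1/4: g(17/4) = 46071/11008.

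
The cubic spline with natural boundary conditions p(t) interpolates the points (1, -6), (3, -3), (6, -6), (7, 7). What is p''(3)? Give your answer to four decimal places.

Let σ_i = p''(x_i). Step sizes h_i = 2, 3, 1; slopes of the chords Δ_i = (y_(i+1) - y_i)/h_i = 3/2, -1, 13.
  2·σ_0 + 10·σ_1 + 3·σ_2 = 6(Δ_1 - Δ_0) = -15
  3·σ_1 + 8·σ_2 + 1·σ_3 = 6(Δ_2 - Δ_1) = 84
Natural end conditions: σ_0 = σ_3 = 0.
Forward elimination and back-substitution give σ_0 = 0, σ_1 = -372/71, σ_2 = 885/71, σ_3 = 0.

-5.2394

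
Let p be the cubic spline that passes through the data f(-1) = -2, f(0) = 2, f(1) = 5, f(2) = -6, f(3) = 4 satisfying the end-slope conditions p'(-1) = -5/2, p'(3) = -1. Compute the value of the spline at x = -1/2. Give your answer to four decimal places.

Write m_i for p''(x_i). With h_i = 1, 1, 1, 1 and divided differences Δ_i = 4, 3, -11, 10, the continuity of p' gives the tridiagonal system
  1·m_0 + 4·m_1 + 1·m_2 = 6(Δ_1 - Δ_0) = -6
  1·m_1 + 4·m_2 + 1·m_3 = 6(Δ_2 - Δ_1) = -84
  1·m_2 + 4·m_3 + 1·m_4 = 6(Δ_3 - Δ_2) = 126
Clamped end conditions give two more equations: 2h_0·m_0 + h_0·m_1 = 6(Δ_0 - p'(-1)) = 39 and h_3·m_3 + 2h_3·m_4 = 6(p'(3) - Δ_3) = -66.
Forward elimination and back-substitution give m_0 = 1011/56, m_1 = 81/28, m_2 = -285/8, m_3 = 1557/28, m_4 = -3405/56.
On [-1, 0], p(x) = -2 - 5/2·(x + 1) + 1011/112·(x + 1)² - 283/112·(x + 1)³.
With (x + 1) = 1/2: p(-1/2) = -1173/896.

-1.3092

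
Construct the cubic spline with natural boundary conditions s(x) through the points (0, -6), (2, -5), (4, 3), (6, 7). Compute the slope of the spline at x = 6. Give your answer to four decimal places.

Let M_i = s''(x_i). Step sizes h_i = 2, 2, 2; slopes of the chords Δ_i = (y_(i+1) - y_i)/h_i = 1/2, 4, 2.
  2·M_0 + 8·M_1 + 2·M_2 = 6(Δ_1 - Δ_0) = 21
  2·M_1 + 8·M_2 + 2·M_3 = 6(Δ_2 - Δ_1) = -12
Natural end conditions: M_0 = M_3 = 0.
Hence M_0 = 0, M_1 = 16/5, M_2 = -23/10, M_3 = 0.
On [4, 6], s'(x) = b_2 + 2c_2·(x - 4) + 3d_2·(x - 4)² with b_2 = Δ_2 - h_2(2M_2 + M_3)/6 = 53/15, c_2 = M_2/2 = -23/20, d_2 = (M_3 - M_2)/(6h_2) = 23/120. So s'(6) = 37/30.

1.2333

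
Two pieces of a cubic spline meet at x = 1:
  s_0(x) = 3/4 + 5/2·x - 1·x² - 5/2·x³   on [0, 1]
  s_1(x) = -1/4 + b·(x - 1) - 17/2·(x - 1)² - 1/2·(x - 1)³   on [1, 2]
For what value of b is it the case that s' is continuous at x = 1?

-7

s_0'(x) = 5/2 - 2·x - 15/2·x², so s_0'(1) = -7. On the right, s_1'(1) = b, so b = -7.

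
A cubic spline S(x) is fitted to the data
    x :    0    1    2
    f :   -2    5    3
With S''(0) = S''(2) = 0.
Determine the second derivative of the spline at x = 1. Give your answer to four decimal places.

Let M_i = S''(x_i). Step sizes h_i = 1, 1; slopes of the chords Δ_i = (y_(i+1) - y_i)/h_i = 7, -2.
  1·M_0 + 4·M_1 + 1·M_2 = 6(Δ_1 - Δ_0) = -54
Natural end conditions: M_0 = M_2 = 0.
Forward elimination and back-substitution give M_0 = 0, M_1 = -27/2, M_2 = 0.

-13.5000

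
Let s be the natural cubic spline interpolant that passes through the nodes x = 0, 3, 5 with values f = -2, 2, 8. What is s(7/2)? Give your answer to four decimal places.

3.2813

With m_i denoting the second derivative at x_i, h_i = 3, 2, and Δ_i = (y_(i+1) − y_i)/h_i = 4/3, 3:
  3·m_0 + 10·m_1 + 2·m_2 = 6(Δ_1 - Δ_0) = 10
Natural end conditions: m_0 = m_2 = 0.
Forward elimination and back-substitution give m_0 = 0, m_1 = 1, m_2 = 0.
On [3, 5], s(x) = 2 + 7/3·(x - 3) + 1/2·(x - 3)² - 1/12·(x - 3)³.
With (x - 3) = 1/2: s(7/2) = 105/32.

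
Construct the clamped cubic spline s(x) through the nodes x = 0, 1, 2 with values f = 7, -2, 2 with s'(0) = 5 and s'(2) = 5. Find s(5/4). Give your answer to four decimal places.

-2.4883

With m_i denoting the second derivative at x_i, h_i = 1, 1, and Δ_i = (y_(i+1) − y_i)/h_i = -9, 4:
  1·m_0 + 4·m_1 + 1·m_2 = 6(Δ_1 - Δ_0) = 78
Clamped end conditions give two more equations: 2h_0·m_0 + h_0·m_1 = 6(Δ_0 - s'(0)) = -84 and h_1·m_1 + 2h_1·m_2 = 6(s'(2) - Δ_1) = 6.
Forward elimination and back-substitution give m_0 = -123/2, m_1 = 39, m_2 = -33/2.
On [1, 2], s(x) = -2 - 25/4·(x - 1) + 39/2·(x - 1)² - 37/4·(x - 1)³.
With (x - 1) = 1/4: s(5/4) = -637/256.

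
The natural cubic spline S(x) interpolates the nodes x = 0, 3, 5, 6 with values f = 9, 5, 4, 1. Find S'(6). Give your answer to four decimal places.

Let m_i = S''(x_i). Step sizes h_i = 3, 2, 1; slopes of the chords Δ_i = (y_(i+1) - y_i)/h_i = -4/3, -1/2, -3.
  3·m_0 + 10·m_1 + 2·m_2 = 6(Δ_1 - Δ_0) = 5
  2·m_1 + 6·m_2 + 1·m_3 = 6(Δ_2 - Δ_1) = -15
Natural end conditions: m_0 = m_3 = 0.
Solving the tridiagonal system: m_0 = 0, m_1 = 15/14, m_2 = -20/7, m_3 = 0.
On [5, 6], S'(x) = b_2 + 2c_2·(x - 5) + 3d_2·(x - 5)² with b_2 = Δ_2 - h_2(2m_2 + m_3)/6 = -43/21, c_2 = m_2/2 = -10/7, d_2 = (m_3 - m_2)/(6h_2) = 10/21. So S'(6) = -73/21.

-3.4762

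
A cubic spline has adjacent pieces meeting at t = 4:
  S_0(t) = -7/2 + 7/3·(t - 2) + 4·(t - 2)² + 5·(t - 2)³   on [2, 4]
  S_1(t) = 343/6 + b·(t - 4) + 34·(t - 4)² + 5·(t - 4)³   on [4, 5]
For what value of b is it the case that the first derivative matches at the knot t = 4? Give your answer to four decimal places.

S_0'(t) = 7/3 + 8·(t - 2) + 15·(t - 2)², so S_0'(4) = 235/3. On the right, S_1'(4) = b, so b = 235/3.

78.3333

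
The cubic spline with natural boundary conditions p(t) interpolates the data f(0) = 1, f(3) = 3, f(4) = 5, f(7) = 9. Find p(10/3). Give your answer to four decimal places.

With m_i denoting the second derivative at x_i, h_i = 3, 1, 3, and Δ_i = (y_(i+1) − y_i)/h_i = 2/3, 2, 4/3:
  3·m_0 + 8·m_1 + 1·m_2 = 6(Δ_1 - Δ_0) = 8
  1·m_1 + 8·m_2 + 3·m_3 = 6(Δ_2 - Δ_1) = -4
Natural end conditions: m_0 = m_3 = 0.
Forward elimination and back-substitution give m_0 = 0, m_1 = 68/63, m_2 = -40/63, m_3 = 0.
On [3, 4], p(t) = 3 + 110/63·(t - 3) + 34/63·(t - 3)² - 2/7·(t - 3)³.
With (t - 3) = 1/3: p(10/3) = 2059/567.

3.6314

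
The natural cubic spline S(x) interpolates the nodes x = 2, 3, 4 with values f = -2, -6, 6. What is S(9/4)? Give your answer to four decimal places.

-3.9375

With σ_i denoting the second derivative at x_i, h_i = 1, 1, and Δ_i = (y_(i+1) − y_i)/h_i = -4, 12:
  1·σ_0 + 4·σ_1 + 1·σ_2 = 6(Δ_1 - Δ_0) = 96
Natural end conditions: σ_0 = σ_2 = 0.
Solving the tridiagonal system: σ_0 = 0, σ_1 = 24, σ_2 = 0.
On [2, 3], S(x) = -2 - 8·(x - 2) + 0·(x - 2)² + 4·(x - 2)³.
With (x - 2) = 1/4: S(9/4) = -63/16.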